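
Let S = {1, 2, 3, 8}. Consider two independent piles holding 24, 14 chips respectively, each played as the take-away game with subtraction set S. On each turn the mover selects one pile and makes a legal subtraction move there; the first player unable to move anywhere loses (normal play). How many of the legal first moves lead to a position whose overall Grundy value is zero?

3

All piles use S = {1, 2, 3, 8}:
G(0) = 0
G(1) = mex{0} = 1
G(2) = mex{1,0} = 2
G(3) = mex{2,1,0} = 3
G(4) = mex{3,2,1} = 0
G(5) = mex{0,3,2} = 1
G(6) = mex{1,0,3} = 2
G(7) = mex{2,1,0} = 3
G(8) = mex{3,2,1,0} = 4
G(9) = mex{4,3,2,1} = 0
G(10) = mex{0,4,3,2} = 1
G(11) = mex{1,0,4,3} = 2
G(12) = mex{2,1,0,0} = 3
G(13) = mex{3,2,1,1} = 0
G(14) = mex{0,3,2,2} = 1
G(15) = mex{1,0,3,3} = 2
G(16) = mex{2,1,0,4} = 3
G(17) = mex{3,2,1,0} = 4
G(18) = mex{4,3,2,1} = 0
G(19) = mex{0,4,3,2} = 1
G(20) = mex{1,0,4,3} = 2
G(21) = mex{2,1,0,0} = 3
G(22) = mex{3,2,1,1} = 0
G(23) = mex{0,3,2,2} = 1
G(24) = mex{1,0,3,3} = 2
Pile A: G(24) = 2.
Pile B: G(14) = 1.
Combined Grundy value = 2 ⊕ 1 = 3.
A winning move leaves total XOR = 0, i.e. changes one component's Grundy value g to g ⊕ X where X is the current total.
Pile A: need g' = 2⊕3 = 1. Options: 24−1→G=1, 24−2→G=0, 24−3→G=3, 24−8→G=3. Hits: 1.
Pile B: need g' = 1⊕3 = 2. Options: 14−1→G=0, 14−2→G=3, 14−3→G=2, 14−8→G=2. Hits: 2.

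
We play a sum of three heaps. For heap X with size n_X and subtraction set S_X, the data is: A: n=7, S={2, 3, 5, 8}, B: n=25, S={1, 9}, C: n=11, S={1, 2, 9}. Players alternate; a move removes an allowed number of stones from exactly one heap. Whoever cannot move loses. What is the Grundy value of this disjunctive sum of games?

Heap A, S = {2, 3, 5, 8}:
G(0) = 0
G(1) = mex{} = 0
G(2) = mex{0} = 1
G(3) = mex{0,0} = 1
G(4) = mex{1,0} = 2
G(5) = mex{1,1,0} = 2
G(6) = mex{2,1,0} = 3
G(7) = mex{2,2,1} = 0
G_A(7) = 0.
Heap B, S = {1, 9}:
n :  0  1  2  3  4  5  6  7  8  9 10 11 12 13 14 15 16 17 18 19 20 21 22 23 24 25
G :  0  1  0  1  0  1  0  1  0  1  0  1  0  1  0  1  0  1  0  1  0  1  0  1  0  1
G_B(25) = 1.
Heap C, S = {1, 2, 9}:
G(0) = 0
G(1) = mex{0} = 1
G(2) = mex{1,0} = 2
G(3) = mex{2,1} = 0
G(4) = mex{0,2} = 1
G(5) = mex{1,0} = 2
G(6) = mex{2,1} = 0
G(7) = mex{0,2} = 1
G(8) = mex{1,0} = 2
G(9) = mex{2,1,0} = 3
G(10) = mex{3,2,1} = 0
G(11) = mex{0,3,2} = 1
G_C(11) = 1.
Combined Grundy value = 0 ⊕ 1 ⊕ 1 = 0.

0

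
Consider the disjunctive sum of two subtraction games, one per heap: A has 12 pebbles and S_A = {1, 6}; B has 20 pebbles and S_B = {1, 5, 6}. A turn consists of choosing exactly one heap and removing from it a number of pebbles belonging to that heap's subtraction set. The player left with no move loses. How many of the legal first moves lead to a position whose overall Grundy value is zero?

1

Heap A, S = {1, 6}:
n :  0  1  2  3  4  5  6  7  8  9 10 11 12
G :  0  1  0  1  0  1  2  0  1  0  1  0  1
G_A(12) = 1.
Heap B, S = {1, 5, 6}:
G(0) = 0
G(1) = mex{0} = 1
G(2) = mex{1} = 0
G(3) = mex{0} = 1
G(4) = mex{1} = 0
G(5) = mex{0,0} = 1
G(6) = mex{1,1,0} = 2
G(7) = mex{2,0,1} = 3
G(8) = mex{3,1,0} = 2
G(9) = mex{2,0,1} = 3
G(10) = mex{3,1,0} = 2
G(11) = mex{2,2,1} = 0
G(12) = mex{0,3,2} = 1
G(13) = mex{1,2,3} = 0
G(14) = mex{0,3,2} = 1
G(15) = mex{1,2,3} = 0
G(16) = mex{0,0,2} = 1
G(17) = mex{1,1,0} = 2
G(18) = mex{2,0,1} = 3
G(19) = mex{3,1,0} = 2
G(20) = mex{2,0,1} = 3
G_B(20) = 3.
Combined Grundy value = 1 ⊕ 3 = 2.
A winning move leaves total XOR = 0, i.e. changes one component's Grundy value g to g ⊕ X where X is the current total.
Heap A: need g' = 1⊕2 = 3. Options: 12−1→G=0, 12−6→G=2. Hits: 0.
Heap B: need g' = 3⊕2 = 1. Options: 20−1→G=2, 20−5→G=0, 20−6→G=1. Hits: 1.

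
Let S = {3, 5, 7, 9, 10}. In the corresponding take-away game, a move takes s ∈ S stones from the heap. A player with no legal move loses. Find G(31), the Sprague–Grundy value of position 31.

G(0) = 0
G(1) = mex{} = 0
G(2) = mex{} = 0
G(3) = mex{0} = 1
G(4) = mex{0} = 1
G(5) = mex{0,0} = 1
G(6) = mex{1,0} = 2
G(7) = mex{1,0,0} = 2
G(8) = mex{1,1,0} = 2
G(9) = mex{2,1,0,0} = 3
G(10) = mex{2,1,1,0,0} = 3
G(11) = mex{2,2,1,0,0} = 3
G(12) = mex{3,2,1,1,0} = 4
G(13) = mex{3,2,2,1,1} = 0
G(14) = mex{3,3,2,1,1} = 0
G(15) = mex{4,3,2,2,1} = 0
G(16) = mex{0,3,3,2,2} = 1
G(17) = mex{0,4,3,2,2} = 1
G(18) = mex{0,0,3,3,2} = 1
G(19) = mex{1,0,4,3,3} = 2
G(20) = mex{1,0,0,3,3} = 2
G(21) = mex{1,1,0,4,3} = 2
G(22) = mex{2,1,0,0,4} = 3
G(23) = mex{2,1,1,0,0} = 3
G(24) = mex{2,2,1,0,0} = 3
G(25) = mex{3,2,1,1,0} = 4
G(26) = mex{3,2,2,1,1} = 0
G(27) = mex{3,3,2,1,1} = 0
G(28) = mex{4,3,2,2,1} = 0
G(29) = mex{0,3,3,2,2} = 1
G(30) = mex{0,4,3,2,2} = 1
G(31) = mex{0,0,3,3,2} = 1

1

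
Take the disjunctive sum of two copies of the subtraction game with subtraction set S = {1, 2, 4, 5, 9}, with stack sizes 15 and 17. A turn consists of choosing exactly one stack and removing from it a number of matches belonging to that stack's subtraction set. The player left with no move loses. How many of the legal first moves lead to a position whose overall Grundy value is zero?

All stacks use S = {1, 2, 4, 5, 9}:
n :  0  1  2  3  4  5  6  7  8  9 10 11 12 13 14 15 16 17
G :  0  1  2  0  1  2  0  1  2  3  4  5  3  0  1  2  0  1
Stack A: G(15) = 2.
Stack B: G(17) = 1.
Combined Grundy value = 2 ⊕ 1 = 3.
A winning move leaves total XOR = 0, i.e. changes one component's Grundy value g to g ⊕ X where X is the current total.
Stack A: need g' = 2⊕3 = 1. Options: 15−1→G=1, 15−2→G=0, 15−4→G=5, 15−5→G=4, 15−9→G=0. Hits: 1.
Stack B: need g' = 1⊕3 = 2. Options: 17−1→G=0, 17−2→G=2, 17−4→G=0, 17−5→G=3, 17−9→G=2. Hits: 2.

3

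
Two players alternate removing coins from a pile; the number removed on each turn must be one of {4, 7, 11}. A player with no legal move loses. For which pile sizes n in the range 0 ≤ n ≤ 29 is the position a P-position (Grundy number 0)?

n :  0  1  2  3  4  5  6  7  8  9 10 11 12 13 14 15 16 17 18 19 20 21 22 23 24 25 26 27 28 29
G :  0  0  0  0  1  1  1  1  2  2  2  2  3  3  3  0  0  0  0  1  1  1  1  2  2  2  2  3  3  3
P-positions are exactly the n with G(n) = 0.

0, 1, 2, 3, 15, 16, 17, 18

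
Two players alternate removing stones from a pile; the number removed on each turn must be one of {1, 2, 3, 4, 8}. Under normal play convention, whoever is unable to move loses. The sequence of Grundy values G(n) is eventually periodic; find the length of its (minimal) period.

G(0) = 0
G(1) = mex{0} = 1
G(2) = mex{1,0} = 2
G(3) = mex{2,1,0} = 3
G(4) = mex{3,2,1,0} = 4
G(5) = mex{4,3,2,1} = 0
G(6) = mex{0,4,3,2} = 1
G(7) = mex{1,0,4,3} = 2
G(8) = mex{2,1,0,4,0} = 3
G(9) = mex{3,2,1,0,1} = 4
G(10) = mex{4,3,2,1,2} = 0
G(11) = mex{0,4,3,2,3} = 1
G(12) = mex{1,0,4,3,4} = 2
G(13) = mex{2,1,0,4,0} = 3
G(14) = mex{3,2,1,0,1} = 4
G(n+5) = G(n) holds for n = 0,…,7 (a full window of length max(S) = 8), so the sequence is purely periodic with period 5.

5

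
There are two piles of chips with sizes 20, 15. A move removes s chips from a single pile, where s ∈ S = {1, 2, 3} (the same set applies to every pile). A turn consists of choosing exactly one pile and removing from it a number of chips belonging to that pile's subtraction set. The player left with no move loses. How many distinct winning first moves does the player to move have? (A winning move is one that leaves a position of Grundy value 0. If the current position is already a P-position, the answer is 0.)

All piles use S = {1, 2, 3}:
G(0) = 0
G(1) = mex{0} = 1
G(2) = mex{1,0} = 2
G(3) = mex{2,1,0} = 3
G(4) = mex{3,2,1} = 0
G(5) = mex{0,3,2} = 1
G(6) = mex{1,0,3} = 2
G(7) = mex{2,1,0} = 3
G(8) = mex{3,2,1} = 0
G(9) = mex{0,3,2} = 1
G(10) = mex{1,0,3} = 2
G(11) = mex{2,1,0} = 3
G(12) = mex{3,2,1} = 0
G(13) = mex{0,3,2} = 1
G(14) = mex{1,0,3} = 2
G(15) = mex{2,1,0} = 3
G(16) = mex{3,2,1} = 0
G(17) = mex{0,3,2} = 1
G(18) = mex{1,0,3} = 2
G(19) = mex{2,1,0} = 3
G(20) = mex{3,2,1} = 0
Pile A: G(20) = 0.
Pile B: G(15) = 3.
Combined Grundy value = 0 ⊕ 3 = 3.
A winning move leaves total XOR = 0, i.e. changes one component's Grundy value g to g ⊕ X where X is the current total.
Pile A: need g' = 0⊕3 = 3. Options: 20−1→G=3, 20−2→G=2, 20−3→G=1. Hits: 1.
Pile B: need g' = 3⊕3 = 0. Options: 15−1→G=2, 15−2→G=1, 15−3→G=0. Hits: 1.

2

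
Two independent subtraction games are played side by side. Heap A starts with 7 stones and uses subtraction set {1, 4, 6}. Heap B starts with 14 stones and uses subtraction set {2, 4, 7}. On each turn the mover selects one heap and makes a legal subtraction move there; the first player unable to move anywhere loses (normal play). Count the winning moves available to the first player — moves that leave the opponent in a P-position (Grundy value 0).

Heap A, S = {1, 4, 6}:
G(0) = 0
G(1) = mex{0} = 1
G(2) = mex{1} = 0
G(3) = mex{0} = 1
G(4) = mex{1,0} = 2
G(5) = mex{2,1} = 0
G(6) = mex{0,0,0} = 1
G(7) = mex{1,1,1} = 0
G_A(7) = 0.
Heap B, S = {2, 4, 7}:
n :  0  1  2  3  4  5  6  7  8  9 10 11 12 13 14
G :  0  0  1  1  2  2  0  3  1  0  2  1  0  2  1
G_B(14) = 1.
Combined Grundy value = 0 ⊕ 1 = 1.
A winning move leaves total XOR = 0, i.e. changes one component's Grundy value g to g ⊕ X where X is the current total.
Heap A: need g' = 0⊕1 = 1. Options: 7−1→G=1, 7−4→G=1, 7−6→G=1. Hits: 3.
Heap B: need g' = 1⊕1 = 0. Options: 14−2→G=0, 14−4→G=2, 14−7→G=3. Hits: 1.

4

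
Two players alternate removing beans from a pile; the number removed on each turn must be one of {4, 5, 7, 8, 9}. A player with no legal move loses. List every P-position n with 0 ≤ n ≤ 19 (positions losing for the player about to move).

0, 1, 2, 3, 13, 14, 15, 16

n :  0  1  2  3  4  5  6  7  8  9 10 11 12 13 14 15 16 17 18 19
G :  0  0  0  0  1  1  1  1  2  2  2  2  3  0  0  0  0  1  1  1
P-positions are exactly the n with G(n) = 0.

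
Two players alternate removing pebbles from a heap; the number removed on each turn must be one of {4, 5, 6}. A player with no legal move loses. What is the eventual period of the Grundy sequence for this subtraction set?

G(0) = 0
G(1) = mex{} = 0
G(2) = mex{} = 0
G(3) = mex{} = 0
G(4) = mex{0} = 1
G(5) = mex{0,0} = 1
G(6) = mex{0,0,0} = 1
G(7) = mex{0,0,0} = 1
G(8) = mex{1,0,0} = 2
G(9) = mex{1,1,0} = 2
G(10) = mex{1,1,1} = 0
G(11) = mex{1,1,1} = 0
G(12) = mex{2,1,1} = 0
G(13) = mex{2,2,1} = 0
G(14) = mex{0,2,2} = 1
G(15) = mex{0,0,2} = 1
G(16) = mex{0,0,0} = 1
G(17) = mex{0,0,0} = 1
G(18) = mex{1,0,0} = 2
G(19) = mex{1,1,0} = 2
G(20) = mex{1,1,1} = 0
G(21) = mex{1,1,1} = 0
G(n+10) = G(n) holds for n = 0,…,5 (a full window of length max(S) = 6), so the sequence is purely periodic with period 10.

10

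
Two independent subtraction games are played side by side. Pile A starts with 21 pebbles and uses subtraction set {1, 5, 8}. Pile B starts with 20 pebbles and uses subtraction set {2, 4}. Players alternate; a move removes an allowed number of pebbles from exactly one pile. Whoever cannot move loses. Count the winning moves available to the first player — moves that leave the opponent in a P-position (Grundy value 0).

Pile A, S = {1, 5, 8}:
n :  0  1  2  3  4  5  6  7  8  9 10 11 12 13 14 15 16 17 18 19 20 21
G :  0  1  0  1  0  1  0  1  2  3  2  3  2  0  1  0  1  0  1  0  1  2
G_A(21) = 2.
Pile B, S = {2, 4}:
G(0) = 0
G(1) = mex{} = 0
G(2) = mex{0} = 1
G(3) = mex{0} = 1
G(4) = mex{1,0} = 2
G(5) = mex{1,0} = 2
G(6) = mex{2,1} = 0
G(7) = mex{2,1} = 0
G(8) = mex{0,2} = 1
G(9) = mex{0,2} = 1
G(10) = mex{1,0} = 2
G(11) = mex{1,0} = 2
G(12) = mex{2,1} = 0
G(13) = mex{2,1} = 0
G(14) = mex{0,2} = 1
G(15) = mex{0,2} = 1
G(16) = mex{1,0} = 2
G(17) = mex{1,0} = 2
G(18) = mex{2,1} = 0
G(19) = mex{2,1} = 0
G(20) = mex{0,2} = 1
G_B(20) = 1.
Combined Grundy value = 2 ⊕ 1 = 3.
A winning move leaves total XOR = 0, i.e. changes one component's Grundy value g to g ⊕ X where X is the current total.
Pile A: need g' = 2⊕3 = 1. Options: 21−1→G=1, 21−5→G=1, 21−8→G=0. Hits: 2.
Pile B: need g' = 1⊕3 = 2. Options: 20−2→G=0, 20−4→G=2. Hits: 1.

3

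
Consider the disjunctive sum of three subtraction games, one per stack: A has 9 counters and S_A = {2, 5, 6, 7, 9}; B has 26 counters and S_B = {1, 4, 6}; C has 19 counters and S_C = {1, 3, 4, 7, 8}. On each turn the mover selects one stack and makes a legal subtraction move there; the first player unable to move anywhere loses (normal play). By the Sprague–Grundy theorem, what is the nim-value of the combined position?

Stack A, S = {2, 5, 6, 7, 9}:
G(0) = 0
G(1) = mex{} = 0
G(2) = mex{0} = 1
G(3) = mex{0} = 1
G(4) = mex{1} = 0
G(5) = mex{1,0} = 2
G(6) = mex{0,0,0} = 1
G(7) = mex{2,1,0,0} = 3
G(8) = mex{1,1,1,0} = 2
G(9) = mex{3,0,1,1,0} = 2
G_A(9) = 2.
Stack B, S = {1, 4, 6}:
n :  0  1  2  3  4  5  6  7  8  9 10 11 12 13 14 15 16 17 18 19 20 21 22 23 24 25 26
G :  0  1  0  1  2  0  1  0  1  2  0  1  0  1  2  0  1  0  1  2  0  1  0  1  2  0  1
G_B(26) = 1.
Stack C, S = {1, 3, 4, 7, 8}:
G(0) = 0
G(1) = mex{0} = 1
G(2) = mex{1} = 0
G(3) = mex{0,0} = 1
G(4) = mex{1,1,0} = 2
G(5) = mex{2,0,1} = 3
G(6) = mex{3,1,0} = 2
G(7) = mex{2,2,1,0} = 3
G(8) = mex{3,3,2,1,0} = 4
G(9) = mex{4,2,3,0,1} = 5
G(10) = mex{5,3,2,1,0} = 4
G(11) = mex{4,4,3,2,1} = 0
G(12) = mex{0,5,4,3,2} = 1
G(13) = mex{1,4,5,2,3} = 0
G(14) = mex{0,0,4,3,2} = 1
G(15) = mex{1,1,0,4,3} = 2
G(16) = mex{2,0,1,5,4} = 3
G(17) = mex{3,1,0,4,5} = 2
G(18) = mex{2,2,1,0,4} = 3
G(19) = mex{3,3,2,1,0} = 4
G_C(19) = 4.
Combined Grundy value = 2 ⊕ 1 ⊕ 4 = 7.

7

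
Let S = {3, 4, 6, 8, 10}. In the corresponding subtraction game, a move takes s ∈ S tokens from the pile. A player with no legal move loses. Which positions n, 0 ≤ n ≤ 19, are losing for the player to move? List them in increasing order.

0, 1, 2, 13, 14, 15

n :  0  1  2  3  4  5  6  7  8  9 10 11 12 13 14 15 16 17 18 19
G :  0  0  0  1  1  1  2  2  2  3  3  3  4  0  0  0  1  1  1  2
P-positions are exactly the n with G(n) = 0.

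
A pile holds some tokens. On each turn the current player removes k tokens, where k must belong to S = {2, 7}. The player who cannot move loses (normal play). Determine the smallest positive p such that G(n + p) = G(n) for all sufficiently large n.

9

n :  0  1  2  3  4  5  6  7  8  9 10 11 12 13 14 15 16 17 18 19
G :  0  0  1  1  0  0  1  1  2  0  0  1  1  0  0  1  1  2  0  0
G(n+9) = G(n) holds for n = 0,…,6 (a full window of length max(S) = 7), so the sequence is purely periodic with period 9.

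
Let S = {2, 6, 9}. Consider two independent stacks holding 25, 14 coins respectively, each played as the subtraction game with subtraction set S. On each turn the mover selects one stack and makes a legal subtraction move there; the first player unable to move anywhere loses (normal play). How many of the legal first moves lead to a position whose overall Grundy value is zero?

All stacks use S = {2, 6, 9}:
G(0) = 0
G(1) = mex{} = 0
G(2) = mex{0} = 1
G(3) = mex{0} = 1
G(4) = mex{1} = 0
G(5) = mex{1} = 0
G(6) = mex{0,0} = 1
G(7) = mex{0,0} = 1
G(8) = mex{1,1} = 0
G(9) = mex{1,1,0} = 2
G(10) = mex{0,0,0} = 1
G(11) = mex{2,0,1} = 3
G(12) = mex{1,1,1} = 0
G(13) = mex{3,1,0} = 2
G(14) = mex{0,0,0} = 1
G(15) = mex{2,2,1} = 0
G(16) = mex{1,1,1} = 0
G(17) = mex{0,3,0} = 1
G(18) = mex{0,0,2} = 1
G(19) = mex{1,2,1} = 0
G(20) = mex{1,1,3} = 0
G(21) = mex{0,0,0} = 1
G(22) = mex{0,0,2} = 1
G(23) = mex{1,1,1} = 0
G(24) = mex{1,1,0} = 2
G(25) = mex{0,0,0} = 1
Stack A: G(25) = 1.
Stack B: G(14) = 1.
Combined Grundy value = 1 ⊕ 1 = 0.
A winning move leaves total XOR = 0, i.e. changes one component's Grundy value g to g ⊕ X where X is the current total.
Stack A: target g' = 1⊕0 = 1, but every legal move changes the Grundy value (mex property), so 0 moves.
Stack B: target g' = 1⊕0 = 1, but every legal move changes the Grundy value (mex property), so 0 moves.

0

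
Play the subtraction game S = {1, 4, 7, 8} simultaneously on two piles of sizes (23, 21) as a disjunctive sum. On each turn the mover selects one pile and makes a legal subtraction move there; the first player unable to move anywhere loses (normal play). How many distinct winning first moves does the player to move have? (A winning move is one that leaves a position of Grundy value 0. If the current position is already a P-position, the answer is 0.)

All piles use S = {1, 4, 7, 8}:
n :  0  1  2  3  4  5  6  7  8  9 10 11 12 13 14 15 16 17 18 19 20 21 22 23
G :  0  1  0  1  2  0  1  2  3  2  3  0  1  3  0  1  0  1  2  3  2  4  3  2
Pile A: G(23) = 2.
Pile B: G(21) = 4.
Combined Grundy value = 2 ⊕ 4 = 6.
A winning move leaves total XOR = 0, i.e. changes one component's Grundy value g to g ⊕ X where X is the current total.
Pile A: need g' = 2⊕6 = 4. Options: 23−1→G=3, 23−4→G=3, 23−7→G=0, 23−8→G=1. Hits: 0.
Pile B: need g' = 4⊕6 = 2. Options: 21−1→G=2, 21−4→G=1, 21−7→G=0, 21−8→G=3. Hits: 1.

1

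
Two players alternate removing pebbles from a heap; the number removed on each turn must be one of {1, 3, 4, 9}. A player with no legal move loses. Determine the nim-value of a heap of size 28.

G(0) = 0
G(1) = mex{0} = 1
G(2) = mex{1} = 0
G(3) = mex{0,0} = 1
G(4) = mex{1,1,0} = 2
G(5) = mex{2,0,1} = 3
G(6) = mex{3,1,0} = 2
G(7) = mex{2,2,1} = 0
G(8) = mex{0,3,2} = 1
G(9) = mex{1,2,3,0} = 4
G(10) = mex{4,0,2,1} = 3
G(11) = mex{3,1,0,0} = 2
G(12) = mex{2,4,1,1} = 0
G(13) = mex{0,3,4,2} = 1
G(14) = mex{1,2,3,3} = 0
G(15) = mex{0,0,2,2} = 1
G(16) = mex{1,1,0,0} = 2
G(17) = mex{2,0,1,1} = 3
G(18) = mex{3,1,0,4} = 2
G(19) = mex{2,2,1,3} = 0
G(20) = mex{0,3,2,2} = 1
G(21) = mex{1,2,3,0} = 4
G(22) = mex{4,0,2,1} = 3
G(23) = mex{3,1,0,0} = 2
G(24) = mex{2,4,1,1} = 0
G(25) = mex{0,3,4,2} = 1
G(26) = mex{1,2,3,3} = 0
G(27) = mex{0,0,2,2} = 1
G(28) = mex{1,1,0,0} = 2

2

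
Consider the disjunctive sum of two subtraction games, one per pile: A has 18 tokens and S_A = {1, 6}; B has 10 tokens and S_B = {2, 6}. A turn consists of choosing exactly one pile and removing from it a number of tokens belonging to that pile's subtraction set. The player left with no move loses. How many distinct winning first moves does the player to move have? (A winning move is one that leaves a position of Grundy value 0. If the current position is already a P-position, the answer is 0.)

Pile A, S = {1, 6}:
n :  0  1  2  3  4  5  6  7  8  9 10 11 12 13 14 15 16 17 18
G :  0  1  0  1  0  1  2  0  1  0  1  0  1  2  0  1  0  1  0
G_A(18) = 0.
Pile B, S = {2, 6}:
n :  0  1  2  3  4  5  6  7  8  9 10
G :  0  0  1  1  0  0  1  1  0  0  1
G_B(10) = 1.
Combined Grundy value = 0 ⊕ 1 = 1.
A winning move leaves total XOR = 0, i.e. changes one component's Grundy value g to g ⊕ X where X is the current total.
Pile A: need g' = 0⊕1 = 1. Options: 18−1→G=1, 18−6→G=1. Hits: 2.
Pile B: need g' = 1⊕1 = 0. Options: 10−2→G=0, 10−6→G=0. Hits: 2.

4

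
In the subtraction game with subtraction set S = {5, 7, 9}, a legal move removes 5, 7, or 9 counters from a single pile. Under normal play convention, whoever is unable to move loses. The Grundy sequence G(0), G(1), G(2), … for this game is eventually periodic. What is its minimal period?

14

G(0) = 0
G(1) = mex{} = 0
G(2) = mex{} = 0
G(3) = mex{} = 0
G(4) = mex{} = 0
G(5) = mex{0} = 1
G(6) = mex{0} = 1
G(7) = mex{0,0} = 1
G(8) = mex{0,0} = 1
G(9) = mex{0,0,0} = 1
G(10) = mex{1,0,0} = 2
G(11) = mex{1,0,0} = 2
G(12) = mex{1,1,0} = 2
G(13) = mex{1,1,0} = 2
G(14) = mex{1,1,1} = 0
G(15) = mex{2,1,1} = 0
G(16) = mex{2,1,1} = 0
G(17) = mex{2,2,1} = 0
G(18) = mex{2,2,1} = 0
G(19) = mex{0,2,2} = 1
G(20) = mex{0,2,2} = 1
G(21) = mex{0,0,2} = 1
G(22) = mex{0,0,2} = 1
G(23) = mex{0,0,0} = 1
G(24) = mex{1,0,0} = 2
G(25) = mex{1,0,0} = 2
G(26) = mex{1,1,0} = 2
G(27) = mex{1,1,0} = 2
G(28) = mex{1,1,1} = 0
G(29) = mex{2,1,1} = 0
G(n+14) = G(n) holds for n = 0,…,8 (a full window of length max(S) = 9), so the sequence is purely periodic with period 14.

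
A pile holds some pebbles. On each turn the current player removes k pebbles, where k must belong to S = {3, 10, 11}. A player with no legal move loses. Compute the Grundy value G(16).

n :  0  1  2  3  4  5  6  7  8  9 10 11 12 13 14 15 16
G :  0  0  0  1  1  1  0  0  0  1  1  1  2  2  0  0  3

3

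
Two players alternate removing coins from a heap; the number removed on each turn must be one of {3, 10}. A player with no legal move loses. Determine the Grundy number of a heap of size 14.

G(0) = 0
G(1) = mex{} = 0
G(2) = mex{} = 0
G(3) = mex{0} = 1
G(4) = mex{0} = 1
G(5) = mex{0} = 1
G(6) = mex{1} = 0
G(7) = mex{1} = 0
G(8) = mex{1} = 0
G(9) = mex{0} = 1
G(10) = mex{0,0} = 1
G(11) = mex{0,0} = 1
G(12) = mex{1,0} = 2
G(13) = mex{1,1} = 0
G(14) = mex{1,1} = 0

0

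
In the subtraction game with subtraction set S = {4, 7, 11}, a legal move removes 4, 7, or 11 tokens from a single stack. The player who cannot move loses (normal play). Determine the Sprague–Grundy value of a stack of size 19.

G(0) = 0
G(1) = mex{} = 0
G(2) = mex{} = 0
G(3) = mex{} = 0
G(4) = mex{0} = 1
G(5) = mex{0} = 1
G(6) = mex{0} = 1
G(7) = mex{0,0} = 1
G(8) = mex{1,0} = 2
G(9) = mex{1,0} = 2
G(10) = mex{1,0} = 2
G(11) = mex{1,1,0} = 2
G(12) = mex{2,1,0} = 3
G(13) = mex{2,1,0} = 3
G(14) = mex{2,1,0} = 3
G(15) = mex{2,2,1} = 0
G(16) = mex{3,2,1} = 0
G(17) = mex{3,2,1} = 0
G(18) = mex{3,2,1} = 0
G(19) = mex{0,3,2} = 1

1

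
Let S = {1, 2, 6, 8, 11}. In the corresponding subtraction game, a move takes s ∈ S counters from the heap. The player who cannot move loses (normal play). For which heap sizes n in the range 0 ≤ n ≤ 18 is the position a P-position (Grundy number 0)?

0, 3, 7, 10, 17

G(0) = 0
G(1) = mex{0} = 1
G(2) = mex{1,0} = 2
G(3) = mex{2,1} = 0
G(4) = mex{0,2} = 1
G(5) = mex{1,0} = 2
G(6) = mex{2,1,0} = 3
G(7) = mex{3,2,1} = 0
G(8) = mex{0,3,2,0} = 1
G(9) = mex{1,0,0,1} = 2
G(10) = mex{2,1,1,2} = 0
G(11) = mex{0,2,2,0,0} = 1
G(12) = mex{1,0,3,1,1} = 2
G(13) = mex{2,1,0,2,2} = 3
G(14) = mex{3,2,1,3,0} = 4
G(15) = mex{4,3,2,0,1} = 5
G(16) = mex{5,4,0,1,2} = 3
G(17) = mex{3,5,1,2,3} = 0
G(18) = mex{0,3,2,0,0} = 1
P-positions are exactly the n with G(n) = 0.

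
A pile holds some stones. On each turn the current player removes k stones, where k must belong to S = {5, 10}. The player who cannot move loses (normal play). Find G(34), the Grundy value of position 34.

0

G(0) = 0
G(1) = mex{} = 0
G(2) = mex{} = 0
G(3) = mex{} = 0
G(4) = mex{} = 0
G(5) = mex{0} = 1
G(6) = mex{0} = 1
G(7) = mex{0} = 1
G(8) = mex{0} = 1
G(9) = mex{0} = 1
G(10) = mex{1,0} = 2
G(11) = mex{1,0} = 2
G(12) = mex{1,0} = 2
G(13) = mex{1,0} = 2
G(14) = mex{1,0} = 2
G(15) = mex{2,1} = 0
G(16) = mex{2,1} = 0
G(17) = mex{2,1} = 0
G(18) = mex{2,1} = 0
G(19) = mex{2,1} = 0
G(20) = mex{0,2} = 1
G(21) = mex{0,2} = 1
G(22) = mex{0,2} = 1
G(23) = mex{0,2} = 1
G(24) = mex{0,2} = 1
G(25) = mex{1,0} = 2
G(26) = mex{1,0} = 2
G(27) = mex{1,0} = 2
G(28) = mex{1,0} = 2
G(29) = mex{1,0} = 2
G(30) = mex{2,1} = 0
G(31) = mex{2,1} = 0
G(32) = mex{2,1} = 0
G(33) = mex{2,1} = 0
G(34) = mex{2,1} = 0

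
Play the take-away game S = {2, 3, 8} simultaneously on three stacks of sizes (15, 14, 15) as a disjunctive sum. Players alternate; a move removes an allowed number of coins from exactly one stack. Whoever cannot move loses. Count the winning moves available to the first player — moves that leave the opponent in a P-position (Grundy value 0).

2

All stacks use S = {2, 3, 8}:
G(0) = 0
G(1) = mex{} = 0
G(2) = mex{0} = 1
G(3) = mex{0,0} = 1
G(4) = mex{1,0} = 2
G(5) = mex{1,1} = 0
G(6) = mex{2,1} = 0
G(7) = mex{0,2} = 1
G(8) = mex{0,0,0} = 1
G(9) = mex{1,0,0} = 2
G(10) = mex{1,1,1} = 0
G(11) = mex{2,1,1} = 0
G(12) = mex{0,2,2} = 1
G(13) = mex{0,0,0} = 1
G(14) = mex{1,0,0} = 2
G(15) = mex{1,1,1} = 0
Stack A: G(15) = 0.
Stack B: G(14) = 2.
Stack C: G(15) = 0.
Combined Grundy value = 0 ⊕ 2 ⊕ 0 = 2.
A winning move leaves total XOR = 0, i.e. changes one component's Grundy value g to g ⊕ X where X is the current total.
Stack A: need g' = 0⊕2 = 2. Options: 15−2→G=1, 15−3→G=1, 15−8→G=1. Hits: 0.
Stack B: need g' = 2⊕2 = 0. Options: 14−2→G=1, 14−3→G=0, 14−8→G=0. Hits: 2.
Stack C: need g' = 0⊕2 = 2. Options: 15−2→G=1, 15−3→G=1, 15−8→G=1. Hits: 0.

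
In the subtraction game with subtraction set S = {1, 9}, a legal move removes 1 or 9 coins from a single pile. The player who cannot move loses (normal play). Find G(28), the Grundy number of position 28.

G(0) = 0
G(1) = mex{0} = 1
G(2) = mex{1} = 0
G(3) = mex{0} = 1
G(4) = mex{1} = 0
G(5) = mex{0} = 1
G(6) = mex{1} = 0
G(7) = mex{0} = 1
G(8) = mex{1} = 0
G(9) = mex{0,0} = 1
G(10) = mex{1,1} = 0
G(11) = mex{0,0} = 1
G(12) = mex{1,1} = 0
G(13) = mex{0,0} = 1
G(14) = mex{1,1} = 0
G(15) = mex{0,0} = 1
G(16) = mex{1,1} = 0
G(17) = mex{0,0} = 1
G(18) = mex{1,1} = 0
G(19) = mex{0,0} = 1
G(20) = mex{1,1} = 0
G(21) = mex{0,0} = 1
G(22) = mex{1,1} = 0
G(23) = mex{0,0} = 1
G(24) = mex{1,1} = 0
G(25) = mex{0,0} = 1
G(26) = mex{1,1} = 0
G(27) = mex{0,0} = 1
G(28) = mex{1,1} = 0

0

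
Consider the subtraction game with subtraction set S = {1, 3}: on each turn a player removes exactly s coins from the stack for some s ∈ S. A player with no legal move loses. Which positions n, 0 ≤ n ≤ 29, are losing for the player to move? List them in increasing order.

0, 2, 4, 6, 8, 10, 12, 14, 16, 18, 20, 22, 24, 26, 28

n :  0  1  2  3  4  5  6  7  8  9 10 11 12 13 14 15 16 17 18 19 20 21 22 23 24 25 26 27 28 29
G :  0  1  0  1  0  1  0  1  0  1  0  1  0  1  0  1  0  1  0  1  0  1  0  1  0  1  0  1  0  1
P-positions are exactly the n with G(n) = 0.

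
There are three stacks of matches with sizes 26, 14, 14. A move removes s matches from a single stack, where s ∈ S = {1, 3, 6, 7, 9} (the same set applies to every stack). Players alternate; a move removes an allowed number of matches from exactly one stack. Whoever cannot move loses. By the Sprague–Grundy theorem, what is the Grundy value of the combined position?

0

All stacks use S = {1, 3, 6, 7, 9}:
n :  0  1  2  3  4  5  6  7  8  9 10 11 12 13 14 15 16 17 18 19 20 21 22 23 24 25 26
G :  0  1  0  1  0  1  2  3  2  3  2  3  0  1  0  1  0  1  2  3  2  3  2  3  0  1  0
Stack A: G(26) = 0.
Stack B: G(14) = 0.
Stack C: G(14) = 0.
Combined Grundy value = 0 ⊕ 0 ⊕ 0 = 0.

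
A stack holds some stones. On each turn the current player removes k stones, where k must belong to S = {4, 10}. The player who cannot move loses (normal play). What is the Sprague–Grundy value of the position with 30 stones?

n :  0  1  2  3  4  5  6  7  8  9 10 11 12 13 14 15 16 17 18 19 20 21 22 23 24 25 26 27 28 29 30
G :  0  0  0  0  1  1  1  1  0  0  2  2  1  1  0  0  0  0  1  1  1  1  0  0  2  2  1  1  0  0  0

0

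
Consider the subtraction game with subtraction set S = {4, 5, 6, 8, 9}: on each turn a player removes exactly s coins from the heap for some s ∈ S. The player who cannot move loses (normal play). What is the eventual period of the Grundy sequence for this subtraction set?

13

n :  0  1  2  3  4  5  6  7  8  9 10 11 12 13 14 15 16 17 18 19 20 21 22 23 24 25 26 27
G :  0  0  0  0  1  1  1  1  2  2  2  2  3  0  0  0  0  1  1  1  1  2  2  2  2  3  0  0
G(n+13) = G(n) holds for n = 0,…,8 (a full window of length max(S) = 9), so the sequence is purely periodic with period 13.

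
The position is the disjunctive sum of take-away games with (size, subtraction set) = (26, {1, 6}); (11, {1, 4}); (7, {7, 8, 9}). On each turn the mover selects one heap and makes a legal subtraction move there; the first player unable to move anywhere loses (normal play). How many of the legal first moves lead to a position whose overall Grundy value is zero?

4

Heap A, S = {1, 6}:
n :  0  1  2  3  4  5  6  7  8  9 10 11 12 13 14 15 16 17 18 19 20 21 22 23 24 25 26
G :  0  1  0  1  0  1  2  0  1  0  1  0  1  2  0  1  0  1  0  1  2  0  1  0  1  0  1
G_A(26) = 1.
Heap B, S = {1, 4}:
G(0) = 0
G(1) = mex{0} = 1
G(2) = mex{1} = 0
G(3) = mex{0} = 1
G(4) = mex{1,0} = 2
G(5) = mex{2,1} = 0
G(6) = mex{0,0} = 1
G(7) = mex{1,1} = 0
G(8) = mex{0,2} = 1
G(9) = mex{1,0} = 2
G(10) = mex{2,1} = 0
G(11) = mex{0,0} = 1
G_B(11) = 1.
Heap C, S = {7, 8, 9}:
n : 0 1 2 3 4 5 6 7
G : 0 0 0 0 0 0 0 1
G_C(7) = 1.
Combined Grundy value = 1 ⊕ 1 ⊕ 1 = 1.
A winning move leaves total XOR = 0, i.e. changes one component's Grundy value g to g ⊕ X where X is the current total.
Heap A: need g' = 1⊕1 = 0. Options: 26−1→G=0, 26−6→G=2. Hits: 1.
Heap B: need g' = 1⊕1 = 0. Options: 11−1→G=0, 11−4→G=0. Hits: 2.
Heap C: need g' = 1⊕1 = 0. Options: 7−7→G=0. Hits: 1.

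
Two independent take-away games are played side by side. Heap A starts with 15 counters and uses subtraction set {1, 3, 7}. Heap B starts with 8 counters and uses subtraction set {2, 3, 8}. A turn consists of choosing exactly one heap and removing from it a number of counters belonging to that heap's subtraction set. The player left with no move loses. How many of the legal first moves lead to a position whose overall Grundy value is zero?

Heap A, S = {1, 3, 7}:
n :  0  1  2  3  4  5  6  7  8  9 10 11 12 13 14 15
G :  0  1  0  1  0  1  0  1  0  1  0  1  0  1  0  1
G_A(15) = 1.
Heap B, S = {2, 3, 8}:
n : 0 1 2 3 4 5 6 7 8
G : 0 0 1 1 2 0 0 1 1
G_B(8) = 1.
Combined Grundy value = 1 ⊕ 1 = 0.
A winning move leaves total XOR = 0, i.e. changes one component's Grundy value g to g ⊕ X where X is the current total.
Heap A: target g' = 1⊕0 = 1, but every legal move changes the Grundy value (mex property), so 0 moves.
Heap B: target g' = 1⊕0 = 1, but every legal move changes the Grundy value (mex property), so 0 moves.

0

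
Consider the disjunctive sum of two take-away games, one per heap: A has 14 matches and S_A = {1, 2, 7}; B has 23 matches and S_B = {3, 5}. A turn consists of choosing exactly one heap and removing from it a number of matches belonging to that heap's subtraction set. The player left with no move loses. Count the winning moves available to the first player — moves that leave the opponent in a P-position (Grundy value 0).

0

Heap A, S = {1, 2, 7}:
G(0) = 0
G(1) = mex{0} = 1
G(2) = mex{1,0} = 2
G(3) = mex{2,1} = 0
G(4) = mex{0,2} = 1
G(5) = mex{1,0} = 2
G(6) = mex{2,1} = 0
G(7) = mex{0,2,0} = 1
G(8) = mex{1,0,1} = 2
G(9) = mex{2,1,2} = 0
G(10) = mex{0,2,0} = 1
G(11) = mex{1,0,1} = 2
G(12) = mex{2,1,2} = 0
G(13) = mex{0,2,0} = 1
G(14) = mex{1,0,1} = 2
G_A(14) = 2.
Heap B, S = {3, 5}:
G(0) = 0
G(1) = mex{} = 0
G(2) = mex{} = 0
G(3) = mex{0} = 1
G(4) = mex{0} = 1
G(5) = mex{0,0} = 1
G(6) = mex{1,0} = 2
G(7) = mex{1,0} = 2
G(8) = mex{1,1} = 0
G(9) = mex{2,1} = 0
G(10) = mex{2,1} = 0
G(11) = mex{0,2} = 1
G(12) = mex{0,2} = 1
G(13) = mex{0,0} = 1
G(14) = mex{1,0} = 2
G(15) = mex{1,0} = 2
G(16) = mex{1,1} = 0
G(17) = mex{2,1} = 0
G(18) = mex{2,1} = 0
G(19) = mex{0,2} = 1
G(20) = mex{0,2} = 1
G(21) = mex{0,0} = 1
G(22) = mex{1,0} = 2
G(23) = mex{1,0} = 2
G_B(23) = 2.
Combined Grundy value = 2 ⊕ 2 = 0.
A winning move leaves total XOR = 0, i.e. changes one component's Grundy value g to g ⊕ X where X is the current total.
Heap A: target g' = 2⊕0 = 2, but every legal move changes the Grundy value (mex property), so 0 moves.
Heap B: target g' = 2⊕0 = 2, but every legal move changes the Grundy value (mex property), so 0 moves.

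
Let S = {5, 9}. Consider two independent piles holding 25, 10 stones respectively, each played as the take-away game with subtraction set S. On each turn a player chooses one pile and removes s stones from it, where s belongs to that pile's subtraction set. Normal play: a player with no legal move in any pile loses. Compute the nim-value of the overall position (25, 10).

0

All piles use S = {5, 9}:
G(0) = 0
G(1) = mex{} = 0
G(2) = mex{} = 0
G(3) = mex{} = 0
G(4) = mex{} = 0
G(5) = mex{0} = 1
G(6) = mex{0} = 1
G(7) = mex{0} = 1
G(8) = mex{0} = 1
G(9) = mex{0,0} = 1
G(10) = mex{1,0} = 2
G(11) = mex{1,0} = 2
G(12) = mex{1,0} = 2
G(13) = mex{1,0} = 2
G(14) = mex{1,1} = 0
G(15) = mex{2,1} = 0
G(16) = mex{2,1} = 0
G(17) = mex{2,1} = 0
G(18) = mex{2,1} = 0
G(19) = mex{0,2} = 1
G(20) = mex{0,2} = 1
G(21) = mex{0,2} = 1
G(22) = mex{0,2} = 1
G(23) = mex{0,0} = 1
G(24) = mex{1,0} = 2
G(25) = mex{1,0} = 2
Pile A: G(25) = 2.
Pile B: G(10) = 2.
Combined Grundy value = 2 ⊕ 2 = 0.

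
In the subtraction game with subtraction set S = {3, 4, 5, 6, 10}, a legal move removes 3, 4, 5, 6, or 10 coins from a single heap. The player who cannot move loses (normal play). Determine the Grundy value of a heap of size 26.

n :  0  1  2  3  4  5  6  7  8  9 10 11 12 13 14 15 16 17 18 19 20 21 22 23 24 25 26
G :  0  0  0  1  1  1  2  2  2  0  3  3  1  4  4  2  0  0  0  1  1  1  2  2  2  0  3

3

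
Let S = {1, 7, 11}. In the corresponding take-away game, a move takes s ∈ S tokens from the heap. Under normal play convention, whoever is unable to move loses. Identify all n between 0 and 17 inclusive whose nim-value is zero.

n :  0  1  2  3  4  5  6  7  8  9 10 11 12 13 14 15 16 17
G :  0  1  0  1  0  1  0  1  0  1  0  1  0  1  0  1  0  1
P-positions are exactly the n with G(n) = 0.

0, 2, 4, 6, 8, 10, 12, 14, 16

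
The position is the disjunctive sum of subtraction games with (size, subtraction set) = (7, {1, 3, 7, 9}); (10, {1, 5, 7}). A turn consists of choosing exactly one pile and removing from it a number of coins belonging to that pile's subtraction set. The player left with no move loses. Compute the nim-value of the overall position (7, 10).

Pile A, S = {1, 3, 7, 9}:
G(0) = 0
G(1) = mex{0} = 1
G(2) = mex{1} = 0
G(3) = mex{0,0} = 1
G(4) = mex{1,1} = 0
G(5) = mex{0,0} = 1
G(6) = mex{1,1} = 0
G(7) = mex{0,0,0} = 1
G_A(7) = 1.
Pile B, S = {1, 5, 7}:
G(0) = 0
G(1) = mex{0} = 1
G(2) = mex{1} = 0
G(3) = mex{0} = 1
G(4) = mex{1} = 0
G(5) = mex{0,0} = 1
G(6) = mex{1,1} = 0
G(7) = mex{0,0,0} = 1
G(8) = mex{1,1,1} = 0
G(9) = mex{0,0,0} = 1
G(10) = mex{1,1,1} = 0
G_B(10) = 0.
Combined Grundy value = 1 ⊕ 0 = 1.

1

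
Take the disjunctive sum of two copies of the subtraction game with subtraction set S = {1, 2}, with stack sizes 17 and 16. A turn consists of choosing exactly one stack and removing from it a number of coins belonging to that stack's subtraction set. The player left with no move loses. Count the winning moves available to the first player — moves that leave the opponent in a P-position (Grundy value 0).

All stacks use S = {1, 2}:
G(0) = 0
G(1) = mex{0} = 1
G(2) = mex{1,0} = 2
G(3) = mex{2,1} = 0
G(4) = mex{0,2} = 1
G(5) = mex{1,0} = 2
G(6) = mex{2,1} = 0
G(7) = mex{0,2} = 1
G(8) = mex{1,0} = 2
G(9) = mex{2,1} = 0
G(10) = mex{0,2} = 1
G(11) = mex{1,0} = 2
G(12) = mex{2,1} = 0
G(13) = mex{0,2} = 1
G(14) = mex{1,0} = 2
G(15) = mex{2,1} = 0
G(16) = mex{0,2} = 1
G(17) = mex{1,0} = 2
Stack A: G(17) = 2.
Stack B: G(16) = 1.
Combined Grundy value = 2 ⊕ 1 = 3.
A winning move leaves total XOR = 0, i.e. changes one component's Grundy value g to g ⊕ X where X is the current total.
Stack A: need g' = 2⊕3 = 1. Options: 17−1→G=1, 17−2→G=0. Hits: 1.
Stack B: need g' = 1⊕3 = 2. Options: 16−1→G=0, 16−2→G=2. Hits: 1.

2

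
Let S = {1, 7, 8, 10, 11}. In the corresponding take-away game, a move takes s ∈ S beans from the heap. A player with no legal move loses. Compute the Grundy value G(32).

2

G(0) = 0
G(1) = mex{0} = 1
G(2) = mex{1} = 0
G(3) = mex{0} = 1
G(4) = mex{1} = 0
G(5) = mex{0} = 1
G(6) = mex{1} = 0
G(7) = mex{0,0} = 1
G(8) = mex{1,1,0} = 2
G(9) = mex{2,0,1} = 3
G(10) = mex{3,1,0,0} = 2
G(11) = mex{2,0,1,1,0} = 3
G(12) = mex{3,1,0,0,1} = 2
G(13) = mex{2,0,1,1,0} = 3
G(14) = mex{3,1,0,0,1} = 2
G(15) = mex{2,2,1,1,0} = 3
G(16) = mex{3,3,2,0,1} = 4
G(17) = mex{4,2,3,1,0} = 5
G(18) = mex{5,3,2,2,1} = 0
G(19) = mex{0,2,3,3,2} = 1
G(20) = mex{1,3,2,2,3} = 0
G(21) = mex{0,2,3,3,2} = 1
G(22) = mex{1,3,2,2,3} = 0
G(23) = mex{0,4,3,3,2} = 1
G(24) = mex{1,5,4,2,3} = 0
G(25) = mex{0,0,5,3,2} = 1
G(26) = mex{1,1,0,4,3} = 2
G(27) = mex{2,0,1,5,4} = 3
G(28) = mex{3,1,0,0,5} = 2
G(29) = mex{2,0,1,1,0} = 3
G(30) = mex{3,1,0,0,1} = 2
G(31) = mex{2,0,1,1,0} = 3
G(32) = mex{3,1,0,0,1} = 2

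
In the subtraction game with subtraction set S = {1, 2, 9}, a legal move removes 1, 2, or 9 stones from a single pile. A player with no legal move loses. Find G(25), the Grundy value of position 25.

n :  0  1  2  3  4  5  6  7  8  9 10 11 12 13 14 15 16 17 18 19 20 21 22 23 24 25
G :  0  1  2  0  1  2  0  1  2  3  0  1  2  0  1  2  0  1  2  3  0  1  2  0  1  2

2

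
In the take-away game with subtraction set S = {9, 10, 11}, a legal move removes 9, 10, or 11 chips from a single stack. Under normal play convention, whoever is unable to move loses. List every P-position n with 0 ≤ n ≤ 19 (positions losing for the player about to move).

0, 1, 2, 3, 4, 5, 6, 7, 8

G(0) = 0
G(1) = mex{} = 0
G(2) = mex{} = 0
G(3) = mex{} = 0
G(4) = mex{} = 0
G(5) = mex{} = 0
G(6) = mex{} = 0
G(7) = mex{} = 0
G(8) = mex{} = 0
G(9) = mex{0} = 1
G(10) = mex{0,0} = 1
G(11) = mex{0,0,0} = 1
G(12) = mex{0,0,0} = 1
G(13) = mex{0,0,0} = 1
G(14) = mex{0,0,0} = 1
G(15) = mex{0,0,0} = 1
G(16) = mex{0,0,0} = 1
G(17) = mex{0,0,0} = 1
G(18) = mex{1,0,0} = 2
G(19) = mex{1,1,0} = 2
P-positions are exactly the n with G(n) = 0.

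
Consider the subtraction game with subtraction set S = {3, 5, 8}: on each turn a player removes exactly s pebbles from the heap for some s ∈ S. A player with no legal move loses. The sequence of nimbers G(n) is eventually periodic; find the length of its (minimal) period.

11

G(0) = 0
G(1) = mex{} = 0
G(2) = mex{} = 0
G(3) = mex{0} = 1
G(4) = mex{0} = 1
G(5) = mex{0,0} = 1
G(6) = mex{1,0} = 2
G(7) = mex{1,0} = 2
G(8) = mex{1,1,0} = 2
G(9) = mex{2,1,0} = 3
G(10) = mex{2,1,0} = 3
G(11) = mex{2,2,1} = 0
G(12) = mex{3,2,1} = 0
G(13) = mex{3,2,1} = 0
G(14) = mex{0,3,2} = 1
G(15) = mex{0,3,2} = 1
G(16) = mex{0,0,2} = 1
G(17) = mex{1,0,3} = 2
G(18) = mex{1,0,3} = 2
G(19) = mex{1,1,0} = 2
G(20) = mex{2,1,0} = 3
G(21) = mex{2,1,0} = 3
G(22) = mex{2,2,1} = 0
G(23) = mex{3,2,1} = 0
G(n+11) = G(n) holds for n = 0,…,7 (a full window of length max(S) = 8), so the sequence is purely periodic with period 11.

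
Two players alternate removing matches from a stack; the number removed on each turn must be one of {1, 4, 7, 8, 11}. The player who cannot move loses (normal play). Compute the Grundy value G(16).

G(0) = 0
G(1) = mex{0} = 1
G(2) = mex{1} = 0
G(3) = mex{0} = 1
G(4) = mex{1,0} = 2
G(5) = mex{2,1} = 0
G(6) = mex{0,0} = 1
G(7) = mex{1,1,0} = 2
G(8) = mex{2,2,1,0} = 3
G(9) = mex{3,0,0,1} = 2
G(10) = mex{2,1,1,0} = 3
G(11) = mex{3,2,2,1,0} = 4
G(12) = mex{4,3,0,2,1} = 5
G(13) = mex{5,2,1,0,0} = 3
G(14) = mex{3,3,2,1,1} = 0
G(15) = mex{0,4,3,2,2} = 1
G(16) = mex{1,5,2,3,0} = 4

4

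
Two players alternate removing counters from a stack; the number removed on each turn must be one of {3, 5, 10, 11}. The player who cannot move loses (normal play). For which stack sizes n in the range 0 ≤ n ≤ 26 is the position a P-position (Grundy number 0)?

n :  0  1  2  3  4  5  6  7  8  9 10 11 12 13 14 15 16 17 18 19 20 21 22 23 24 25 26
G :  0  0  0  1  1  1  2  2  0  0  3  1  1  2  2  0  0  0  1  1  1  2  2  0  0  3  1
P-positions are exactly the n with G(n) = 0.

0, 1, 2, 8, 9, 15, 16, 17, 23, 24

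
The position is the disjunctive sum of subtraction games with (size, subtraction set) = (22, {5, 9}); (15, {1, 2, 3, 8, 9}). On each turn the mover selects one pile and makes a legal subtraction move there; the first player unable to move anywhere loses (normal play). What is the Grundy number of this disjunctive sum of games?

Pile A, S = {5, 9}:
n :  0  1  2  3  4  5  6  7  8  9 10 11 12 13 14 15 16 17 18 19 20 21 22
G :  0  0  0  0  0  1  1  1  1  1  2  2  2  2  0  0  0  0  0  1  1  1  1
G_A(22) = 1.
Pile B, S = {1, 2, 3, 8, 9}:
G(0) = 0
G(1) = mex{0} = 1
G(2) = mex{1,0} = 2
G(3) = mex{2,1,0} = 3
G(4) = mex{3,2,1} = 0
G(5) = mex{0,3,2} = 1
G(6) = mex{1,0,3} = 2
G(7) = mex{2,1,0} = 3
G(8) = mex{3,2,1,0} = 4
G(9) = mex{4,3,2,1,0} = 5
G(10) = mex{5,4,3,2,1} = 0
G(11) = mex{0,5,4,3,2} = 1
G(12) = mex{1,0,5,0,3} = 2
G(13) = mex{2,1,0,1,0} = 3
G(14) = mex{3,2,1,2,1} = 0
G(15) = mex{0,3,2,3,2} = 1
G_B(15) = 1.
Combined Grundy value = 1 ⊕ 1 = 0.

0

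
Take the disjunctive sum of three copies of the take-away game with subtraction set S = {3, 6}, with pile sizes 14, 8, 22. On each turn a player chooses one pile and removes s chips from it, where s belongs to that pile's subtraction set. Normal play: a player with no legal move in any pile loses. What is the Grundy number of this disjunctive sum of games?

All piles use S = {3, 6}:
n :  0  1  2  3  4  5  6  7  8  9 10 11 12 13 14 15 16 17 18 19 20 21 22
G :  0  0  0  1  1  1  2  2  2  0  0  0  1  1  1  2  2  2  0  0  0  1  1
Pile A: G(14) = 1.
Pile B: G(8) = 2.
Pile C: G(22) = 1.
Combined Grundy value = 1 ⊕ 2 ⊕ 1 = 2.

2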